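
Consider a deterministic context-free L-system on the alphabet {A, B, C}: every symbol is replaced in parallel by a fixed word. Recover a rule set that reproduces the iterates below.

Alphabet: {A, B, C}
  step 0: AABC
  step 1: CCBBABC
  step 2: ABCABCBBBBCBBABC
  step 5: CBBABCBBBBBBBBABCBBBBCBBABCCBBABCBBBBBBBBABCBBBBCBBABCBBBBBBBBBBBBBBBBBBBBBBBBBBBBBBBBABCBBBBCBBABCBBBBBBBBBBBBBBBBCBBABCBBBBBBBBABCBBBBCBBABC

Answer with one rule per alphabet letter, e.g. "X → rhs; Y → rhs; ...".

  step 1 ⇒ step 2: CCBBABC ⇒ ABC·ABC·BB·BB·C·BB·ABC
    A ↦ C
    B ↦ BB
    C ↦ ABC

A->C, B->BB, C->ABC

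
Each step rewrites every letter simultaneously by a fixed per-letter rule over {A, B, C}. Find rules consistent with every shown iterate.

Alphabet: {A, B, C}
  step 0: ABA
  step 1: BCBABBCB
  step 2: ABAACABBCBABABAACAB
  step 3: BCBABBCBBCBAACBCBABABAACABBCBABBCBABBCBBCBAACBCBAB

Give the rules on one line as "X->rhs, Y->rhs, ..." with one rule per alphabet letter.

A->BCB, B->AB, C->AAC

  step 2 ⇒ step 3: ABAACABBCBABABAACAB ⇒ BCB·AB·BCB·BCB·AAC·BCB·AB·AB·AAC·AB·BCB·AB·BCB·AB·BCB·BCB·AAC·BCB·AB
    A ↦ BCB
    B ↦ AB
    C ↦ AAC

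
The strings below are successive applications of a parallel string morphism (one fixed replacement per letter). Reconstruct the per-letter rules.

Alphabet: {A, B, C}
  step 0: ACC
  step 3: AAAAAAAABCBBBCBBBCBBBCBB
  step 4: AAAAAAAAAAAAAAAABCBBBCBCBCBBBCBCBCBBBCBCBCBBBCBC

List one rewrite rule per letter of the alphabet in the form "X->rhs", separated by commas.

  step 3 ⇒ step 4: AAAAAAAABCBBBCBBBCBBBCBB ⇒ AA·AA·AA·AA·AA·AA·AA·AA·BC·BB·BC·BC·BC·BB·BC·BC·BC·BB·BC·BC·BC·BB·BC·BC
    A ↦ AA
    B ↦ BC
    C ↦ BB

A->AA, B->BC, C->BB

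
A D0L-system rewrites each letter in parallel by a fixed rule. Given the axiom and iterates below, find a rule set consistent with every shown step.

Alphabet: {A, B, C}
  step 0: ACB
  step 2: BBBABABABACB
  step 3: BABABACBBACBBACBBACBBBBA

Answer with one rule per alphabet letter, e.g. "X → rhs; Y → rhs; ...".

A->CB, B->BA, C->BB

  step 2 ⇒ step 3: BBBABABABACB ⇒ BA·BA·BA·CB·BA·CB·BA·CB·BA·CB·BB·BA
    A ↦ CB
    B ↦ BA
    C ↦ BB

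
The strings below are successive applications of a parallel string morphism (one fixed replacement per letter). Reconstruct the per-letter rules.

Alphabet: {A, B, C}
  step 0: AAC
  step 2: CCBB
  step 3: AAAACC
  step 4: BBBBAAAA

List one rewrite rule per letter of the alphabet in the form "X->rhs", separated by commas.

A->B, B->C, C->AA

  step 3 ⇒ step 4: AAAACC ⇒ B·B·B·B·AA·AA
    A ↦ B
    C ↦ AA
  step 2 ⇒ step 3: CCBB ⇒ AA·AA·C·C
    B ↦ C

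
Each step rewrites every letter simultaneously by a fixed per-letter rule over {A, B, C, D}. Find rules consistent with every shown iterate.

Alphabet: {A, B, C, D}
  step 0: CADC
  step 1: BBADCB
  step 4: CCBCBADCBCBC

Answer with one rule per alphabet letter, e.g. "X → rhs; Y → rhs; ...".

A->BA, B->C, C->B, D->DC

  step 0 ⇒ step 1: CADC ⇒ B·BA·DC·B
    A ↦ BA
    C ↦ B
    D ↦ DC
    B ↦ C  (constrained at step 1)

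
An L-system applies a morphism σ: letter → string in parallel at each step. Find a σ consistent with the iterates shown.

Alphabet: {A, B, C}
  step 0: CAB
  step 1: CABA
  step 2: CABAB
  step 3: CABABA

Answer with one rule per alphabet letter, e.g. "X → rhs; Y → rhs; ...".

A->B, B->A, C->CA

  step 2 ⇒ step 3: CABAB ⇒ CA·B·A·B·A
    A ↦ B
    B ↦ A
    C ↦ CA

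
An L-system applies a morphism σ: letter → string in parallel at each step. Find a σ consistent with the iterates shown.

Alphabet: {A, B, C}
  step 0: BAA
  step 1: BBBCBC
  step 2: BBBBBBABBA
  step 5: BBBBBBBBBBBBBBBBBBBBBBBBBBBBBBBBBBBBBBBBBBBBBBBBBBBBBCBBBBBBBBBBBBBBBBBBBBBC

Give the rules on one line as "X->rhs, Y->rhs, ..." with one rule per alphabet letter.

A->BC, B->BB, C->A

  step 1 ⇒ step 2: BBBCBC ⇒ BB·BB·BB·A·BB·A
    B ↦ BB
    C ↦ A
  step 0 ⇒ step 1: BAA ⇒ BB·BC·BC
    A ↦ BC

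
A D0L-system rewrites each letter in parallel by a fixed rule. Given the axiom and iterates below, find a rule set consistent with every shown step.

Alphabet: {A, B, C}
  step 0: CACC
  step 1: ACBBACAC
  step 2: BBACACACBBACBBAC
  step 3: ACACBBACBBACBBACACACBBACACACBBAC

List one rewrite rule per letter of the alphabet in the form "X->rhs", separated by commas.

A->BB, B->AC, C->AC

  step 2 ⇒ step 3: BBACACACBBACBBAC ⇒ AC·AC·BB·AC·BB·AC·BB·AC·AC·AC·BB·AC·AC·AC·BB·AC
    A ↦ BB
    B ↦ AC
    C ↦ AC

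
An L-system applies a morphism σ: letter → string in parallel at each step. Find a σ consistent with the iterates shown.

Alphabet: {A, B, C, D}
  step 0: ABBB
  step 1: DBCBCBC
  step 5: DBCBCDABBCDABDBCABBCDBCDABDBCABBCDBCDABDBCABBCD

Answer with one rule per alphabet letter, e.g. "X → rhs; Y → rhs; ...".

  step 0 ⇒ step 1: ABBB ⇒ D·BC·BC·BC
    A ↦ D
    B ↦ BC
    C ↦ D  (constrained at step 1)
    D ↦ AB  (constrained at step 1)

A->D, B->BC, C->D, D->AB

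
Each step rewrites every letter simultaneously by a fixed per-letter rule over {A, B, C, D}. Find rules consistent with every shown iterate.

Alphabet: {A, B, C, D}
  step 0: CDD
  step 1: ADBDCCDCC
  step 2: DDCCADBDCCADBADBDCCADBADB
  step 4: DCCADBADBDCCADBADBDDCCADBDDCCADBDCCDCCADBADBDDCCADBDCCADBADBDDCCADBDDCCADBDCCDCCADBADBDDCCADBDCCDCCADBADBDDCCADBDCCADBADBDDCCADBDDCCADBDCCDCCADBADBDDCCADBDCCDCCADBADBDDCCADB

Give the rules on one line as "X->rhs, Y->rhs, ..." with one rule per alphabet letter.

  step 1 ⇒ step 2: ADBDCCDCC ⇒ D·DCC·ADB·DCC·ADB·ADB·DCC·ADB·ADB
    A ↦ D
    B ↦ ADB
    C ↦ ADB
    D ↦ DCC

A->D, B->ADB, C->ADB, D->DCC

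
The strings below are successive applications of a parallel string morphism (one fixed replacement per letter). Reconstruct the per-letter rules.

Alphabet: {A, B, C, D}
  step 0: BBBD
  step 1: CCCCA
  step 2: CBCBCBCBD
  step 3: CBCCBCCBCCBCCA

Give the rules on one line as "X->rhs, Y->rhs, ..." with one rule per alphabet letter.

A->D, B->C, C->CB, D->CA

  step 2 ⇒ step 3: CBCBCBCBD ⇒ CB·C·CB·C·CB·C·CB·C·CA
    B ↦ C
    C ↦ CB
    D ↦ CA
  step 1 ⇒ step 2: CCCCA ⇒ CB·CB·CB·CB·D
    A ↦ D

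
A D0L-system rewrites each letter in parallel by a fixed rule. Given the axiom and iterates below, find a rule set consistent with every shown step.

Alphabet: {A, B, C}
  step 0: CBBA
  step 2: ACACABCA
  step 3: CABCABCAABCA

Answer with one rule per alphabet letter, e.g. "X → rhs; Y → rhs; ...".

A->CA, B->A, C->B

  step 2 ⇒ step 3: ACACABCA ⇒ CA·B·CA·B·CA·A·B·CA
    A ↦ CA
    B ↦ A
    C ↦ B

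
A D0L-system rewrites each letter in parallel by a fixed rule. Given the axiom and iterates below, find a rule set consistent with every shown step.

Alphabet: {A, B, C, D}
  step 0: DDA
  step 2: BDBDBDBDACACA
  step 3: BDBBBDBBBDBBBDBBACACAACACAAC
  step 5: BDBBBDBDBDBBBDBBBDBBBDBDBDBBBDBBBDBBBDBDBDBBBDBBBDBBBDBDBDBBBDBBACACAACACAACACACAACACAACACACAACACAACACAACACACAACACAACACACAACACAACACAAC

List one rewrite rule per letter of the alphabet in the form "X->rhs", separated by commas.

  step 2 ⇒ step 3: BDBDBDBDACACA ⇒ BD·BB·BD·BB·BD·BB·BD·BB·AC·ACA·AC·ACA·AC
    A ↦ AC
    B ↦ BD
    C ↦ ACA
    D ↦ BB

A->AC, B->BD, C->ACA, D->BB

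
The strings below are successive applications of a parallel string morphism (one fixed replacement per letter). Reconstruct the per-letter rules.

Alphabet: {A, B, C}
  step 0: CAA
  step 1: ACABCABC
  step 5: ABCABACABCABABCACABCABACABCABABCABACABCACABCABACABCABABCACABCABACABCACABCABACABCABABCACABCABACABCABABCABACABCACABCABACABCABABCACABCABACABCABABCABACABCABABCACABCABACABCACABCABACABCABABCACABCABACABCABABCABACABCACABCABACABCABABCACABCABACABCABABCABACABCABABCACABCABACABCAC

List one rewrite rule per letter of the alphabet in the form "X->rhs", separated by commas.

A->ABC, B->AB, C->AC

  step 0 ⇒ step 1: CAA ⇒ AC·ABC·ABC
    A ↦ ABC
    C ↦ AC
    B ↦ AB  (constrained at step 1)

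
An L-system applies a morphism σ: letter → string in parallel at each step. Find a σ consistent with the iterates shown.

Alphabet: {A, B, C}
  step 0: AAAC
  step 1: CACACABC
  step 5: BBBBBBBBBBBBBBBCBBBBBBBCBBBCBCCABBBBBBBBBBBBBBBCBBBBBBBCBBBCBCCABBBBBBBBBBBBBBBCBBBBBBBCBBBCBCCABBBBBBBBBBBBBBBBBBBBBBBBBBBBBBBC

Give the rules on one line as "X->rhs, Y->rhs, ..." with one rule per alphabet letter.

A->CA, B->BB, C->BC

  step 0 ⇒ step 1: AAAC ⇒ CA·CA·CA·BC
    A ↦ CA
    C ↦ BC
    B ↦ BB  (constrained at step 1)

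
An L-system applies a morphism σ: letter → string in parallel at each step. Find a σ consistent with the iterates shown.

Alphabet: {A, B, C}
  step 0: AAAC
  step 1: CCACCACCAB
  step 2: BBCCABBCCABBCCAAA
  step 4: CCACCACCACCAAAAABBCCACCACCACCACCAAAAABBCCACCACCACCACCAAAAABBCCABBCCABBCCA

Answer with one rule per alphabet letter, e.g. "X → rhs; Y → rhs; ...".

  step 1 ⇒ step 2: CCACCACCAB ⇒ B·B·CCA·B·B·CCA·B·B·CCA·AA
    A ↦ CCA
    B ↦ AA
    C ↦ B

A->CCA, B->AA, C->B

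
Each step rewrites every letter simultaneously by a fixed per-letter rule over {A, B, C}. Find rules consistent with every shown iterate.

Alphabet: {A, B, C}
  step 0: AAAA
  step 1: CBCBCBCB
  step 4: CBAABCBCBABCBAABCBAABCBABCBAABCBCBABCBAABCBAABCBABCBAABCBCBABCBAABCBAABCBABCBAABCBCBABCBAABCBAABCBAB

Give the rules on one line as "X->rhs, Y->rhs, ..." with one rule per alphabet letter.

A->CB, B->AB, C->CBA

  step 0 ⇒ step 1: AAAA ⇒ CB·CB·CB·CB
    A ↦ CB
    B ↦ AB  (constrained at step 1)
    C ↦ CBA  (constrained at step 1)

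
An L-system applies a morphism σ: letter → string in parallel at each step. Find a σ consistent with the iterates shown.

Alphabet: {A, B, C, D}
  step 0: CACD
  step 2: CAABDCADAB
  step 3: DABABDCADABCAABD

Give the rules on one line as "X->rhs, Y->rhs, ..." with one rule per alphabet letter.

  step 2 ⇒ step 3: CAABDCADAB ⇒ D·AB·AB·D·CA·D·AB·CA·AB·D
    A ↦ AB
    B ↦ D
    C ↦ D
    D ↦ CA

A->AB, B->D, C->D, D->CA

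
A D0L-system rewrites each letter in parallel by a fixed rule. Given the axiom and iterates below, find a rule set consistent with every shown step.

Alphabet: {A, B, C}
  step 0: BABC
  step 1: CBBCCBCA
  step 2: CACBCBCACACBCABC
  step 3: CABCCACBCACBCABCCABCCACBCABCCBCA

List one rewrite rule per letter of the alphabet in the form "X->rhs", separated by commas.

  step 2 ⇒ step 3: CACBCBCACACBCABC ⇒ CA·BC·CA·CB·CA·CB·CA·BC·CA·BC·CA·CB·CA·BC·CB·CA
    A ↦ BC
    B ↦ CB
    C ↦ CA

A->BC, B->CB, C->CA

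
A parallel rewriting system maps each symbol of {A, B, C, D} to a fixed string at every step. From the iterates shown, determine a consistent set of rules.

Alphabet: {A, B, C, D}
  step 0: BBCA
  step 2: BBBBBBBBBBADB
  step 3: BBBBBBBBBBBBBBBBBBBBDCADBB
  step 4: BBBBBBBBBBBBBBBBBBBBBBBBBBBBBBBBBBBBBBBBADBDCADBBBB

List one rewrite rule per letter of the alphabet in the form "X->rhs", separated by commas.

A->DC, B->BB, C->B, D->AD

  step 3 ⇒ step 4: BBBBBBBBBBBBBBBBBBBBDCADBB ⇒ BB·BB·BB·BB·BB·BB·BB·BB·BB·BB·BB·BB·BB·BB·BB·BB·BB·BB·BB·BB·AD·B·DC·AD·BB·BB
    A ↦ DC
    B ↦ BB
    C ↦ B
    D ↦ AD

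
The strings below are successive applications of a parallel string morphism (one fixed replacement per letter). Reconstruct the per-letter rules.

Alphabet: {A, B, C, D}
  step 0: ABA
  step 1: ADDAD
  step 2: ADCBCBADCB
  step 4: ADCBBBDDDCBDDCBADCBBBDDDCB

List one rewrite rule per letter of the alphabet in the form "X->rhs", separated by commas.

A->AD, B->D, C->BB, D->CB

  step 1 ⇒ step 2: ADDAD ⇒ AD·CB·CB·AD·CB
    A ↦ AD
    D ↦ CB
  step 0 ⇒ step 1: ABA ⇒ AD·D·AD
    B ↦ D
    C ↦ BB  (constrained at step 2)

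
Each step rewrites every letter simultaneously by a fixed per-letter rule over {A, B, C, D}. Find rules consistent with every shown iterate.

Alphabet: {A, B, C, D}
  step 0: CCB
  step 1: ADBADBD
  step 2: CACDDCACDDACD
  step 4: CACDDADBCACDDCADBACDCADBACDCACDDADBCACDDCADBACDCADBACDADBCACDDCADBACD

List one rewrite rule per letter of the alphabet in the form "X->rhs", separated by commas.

  step 1 ⇒ step 2: ADBADBD ⇒ C·ACD·D·C·ACD·D·ACD
    A ↦ C
    B ↦ D
    D ↦ ACD
  step 0 ⇒ step 1: CCB ⇒ ADB·ADB·D
    C ↦ ADB

A->C, B->D, C->ADB, D->ACD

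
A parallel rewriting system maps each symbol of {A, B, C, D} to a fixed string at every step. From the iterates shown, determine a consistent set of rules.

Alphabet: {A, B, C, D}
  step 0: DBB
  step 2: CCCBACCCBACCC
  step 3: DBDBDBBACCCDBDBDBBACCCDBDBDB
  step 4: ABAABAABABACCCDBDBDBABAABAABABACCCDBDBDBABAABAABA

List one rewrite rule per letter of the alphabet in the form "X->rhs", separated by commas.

  step 3 ⇒ step 4: DBDBDBBACCCDBDBDBBACCCDBDBDB ⇒ A·BA·A·BA·A·BA·BA·CCC·DB·DB·DB·A·BA·A·BA·A·BA·BA·CCC·DB·DB·DB·A·BA·A·BA·A·BA
    A ↦ CCC
    B ↦ BA
    C ↦ DB
    D ↦ A

A->CCC, B->BA, C->DB, D->A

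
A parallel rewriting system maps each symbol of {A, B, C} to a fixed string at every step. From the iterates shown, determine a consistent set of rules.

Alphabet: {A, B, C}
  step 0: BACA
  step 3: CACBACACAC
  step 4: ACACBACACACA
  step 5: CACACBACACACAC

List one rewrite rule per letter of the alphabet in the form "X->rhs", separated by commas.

A->C, B->CBA, C->A

  step 4 ⇒ step 5: ACACBACACACA ⇒ C·A·C·A·CBA·C·A·C·A·C·A·C
    A ↦ C
    B ↦ CBA
    C ↦ A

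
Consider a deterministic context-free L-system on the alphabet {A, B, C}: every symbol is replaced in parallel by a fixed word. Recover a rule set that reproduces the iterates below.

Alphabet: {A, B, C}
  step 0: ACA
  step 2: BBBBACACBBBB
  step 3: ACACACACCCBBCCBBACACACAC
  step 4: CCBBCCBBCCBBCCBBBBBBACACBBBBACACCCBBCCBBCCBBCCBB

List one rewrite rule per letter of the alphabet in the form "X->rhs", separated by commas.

  step 3 ⇒ step 4: ACACACACCCBBCCBBACACACAC ⇒ CC·BB·CC·BB·CC·BB·CC·BB·BB·BB·AC·AC·BB·BB·AC·AC·CC·BB·CC·BB·CC·BB·CC·BB
    A ↦ CC
    B ↦ AC
    C ↦ BB

A->CC, B->AC, C->BB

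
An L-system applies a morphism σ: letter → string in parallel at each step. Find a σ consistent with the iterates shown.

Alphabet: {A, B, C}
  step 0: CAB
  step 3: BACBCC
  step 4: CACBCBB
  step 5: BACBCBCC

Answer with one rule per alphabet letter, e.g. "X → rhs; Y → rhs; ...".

  step 4 ⇒ step 5: CACBCBB ⇒ B·AC·B·C·B·C·C
    A ↦ AC
    B ↦ C
    C ↦ B

A->AC, B->C, C->B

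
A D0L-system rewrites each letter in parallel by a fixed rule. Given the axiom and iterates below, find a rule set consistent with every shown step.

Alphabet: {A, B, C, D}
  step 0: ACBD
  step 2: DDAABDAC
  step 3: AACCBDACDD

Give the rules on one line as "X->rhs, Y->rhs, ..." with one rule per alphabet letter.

A->C, B->BD, C->DD, D->A

  step 2 ⇒ step 3: DDAABDAC ⇒ A·A·C·C·BD·A·C·DD
    A ↦ C
    B ↦ BD
    C ↦ DD
    D ↦ A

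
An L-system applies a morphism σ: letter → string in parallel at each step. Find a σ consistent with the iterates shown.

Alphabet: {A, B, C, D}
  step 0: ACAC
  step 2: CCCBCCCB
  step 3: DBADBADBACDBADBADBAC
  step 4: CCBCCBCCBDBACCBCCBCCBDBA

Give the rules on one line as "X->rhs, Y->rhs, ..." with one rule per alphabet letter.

  step 3 ⇒ step 4: DBADBADBACDBADBADBAC ⇒ C·C·B·C·C·B·C·C·B·DBA·C·C·B·C·C·B·C·C·B·DBA
    A ↦ B
    B ↦ C
    C ↦ DBA
    D ↦ C

A->B, B->C, C->DBA, D->C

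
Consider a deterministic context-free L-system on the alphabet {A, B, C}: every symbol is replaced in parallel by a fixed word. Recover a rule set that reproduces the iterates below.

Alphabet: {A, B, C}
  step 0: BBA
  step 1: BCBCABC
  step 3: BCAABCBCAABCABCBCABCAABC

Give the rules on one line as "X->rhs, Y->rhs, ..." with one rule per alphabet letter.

A->ABC, B->BC, C->A

  step 0 ⇒ step 1: BBA ⇒ BC·BC·ABC
    A ↦ ABC
    B ↦ BC
    C ↦ A  (constrained at step 1)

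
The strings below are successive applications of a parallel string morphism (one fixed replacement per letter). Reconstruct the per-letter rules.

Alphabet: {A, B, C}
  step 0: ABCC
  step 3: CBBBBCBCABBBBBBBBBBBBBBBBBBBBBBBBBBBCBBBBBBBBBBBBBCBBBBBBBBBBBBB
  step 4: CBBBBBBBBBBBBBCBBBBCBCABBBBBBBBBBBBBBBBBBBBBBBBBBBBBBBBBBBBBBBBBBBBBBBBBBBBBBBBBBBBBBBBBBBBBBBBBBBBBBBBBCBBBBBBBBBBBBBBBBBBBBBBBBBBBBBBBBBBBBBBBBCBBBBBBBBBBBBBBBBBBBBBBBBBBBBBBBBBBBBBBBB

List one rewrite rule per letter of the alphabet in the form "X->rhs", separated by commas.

A->CA, B->BBB, C->CB

  step 3 ⇒ step 4: CBBBBCBCABBBBBBBBBBBBBBBBBBBBBBBBBBBCBBBBBBBBBBBBBCBBBBBBBBBBBBB ⇒ CB·BBB·BBB·BBB·BBB·CB·BBB·CB·CA·BBB·BBB·BBB·BBB·BBB·BBB·BBB·BBB·BBB·BBB·BBB·BBB·BBB·BBB·BBB·BBB·BBB·BBB·BBB·BBB·BBB·BBB·BBB·BBB·BBB·BBB·BBB·CB·BBB·BBB·BBB·BBB·BBB·BBB·BBB·BBB·BBB·BBB·BBB·BBB·BBB·CB·BBB·BBB·BBB·BBB·BBB·BBB·BBB·BBB·BBB·BBB·BBB·BBB·BBB
    A ↦ CA
    B ↦ BBB
    C ↦ CB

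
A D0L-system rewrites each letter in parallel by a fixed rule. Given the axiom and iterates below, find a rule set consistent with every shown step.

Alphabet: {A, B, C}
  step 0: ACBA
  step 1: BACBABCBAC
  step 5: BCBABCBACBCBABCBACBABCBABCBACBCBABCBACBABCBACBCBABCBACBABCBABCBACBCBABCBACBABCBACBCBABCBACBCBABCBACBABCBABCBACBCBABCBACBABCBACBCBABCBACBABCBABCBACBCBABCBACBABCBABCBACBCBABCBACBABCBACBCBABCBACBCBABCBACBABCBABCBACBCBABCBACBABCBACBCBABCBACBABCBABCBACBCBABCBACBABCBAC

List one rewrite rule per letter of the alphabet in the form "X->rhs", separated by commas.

  step 0 ⇒ step 1: ACBA ⇒ BAC·BA·BC·BAC
    A ↦ BAC
    B ↦ BC
    C ↦ BA

A->BAC, B->BC, C->BA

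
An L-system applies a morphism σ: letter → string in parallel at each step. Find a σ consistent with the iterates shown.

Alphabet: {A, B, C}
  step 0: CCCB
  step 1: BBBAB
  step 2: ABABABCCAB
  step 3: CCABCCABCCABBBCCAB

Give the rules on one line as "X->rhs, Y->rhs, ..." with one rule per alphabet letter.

  step 2 ⇒ step 3: ABABABCCAB ⇒ CC·AB·CC·AB·CC·AB·B·B·CC·AB
    A ↦ CC
    B ↦ AB
    C ↦ B

A->CC, B->AB, C->B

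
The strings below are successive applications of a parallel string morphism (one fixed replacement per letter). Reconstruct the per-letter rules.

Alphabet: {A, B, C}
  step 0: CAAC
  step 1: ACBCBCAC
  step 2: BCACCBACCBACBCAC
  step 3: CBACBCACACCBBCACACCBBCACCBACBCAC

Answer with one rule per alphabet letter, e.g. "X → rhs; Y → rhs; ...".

A->BC, B->CB, C->AC

  step 2 ⇒ step 3: BCACCBACCBACBCAC ⇒ CB·AC·BC·AC·AC·CB·BC·AC·AC·CB·BC·AC·CB·AC·BC·AC
    A ↦ BC
    B ↦ CB
    C ↦ AC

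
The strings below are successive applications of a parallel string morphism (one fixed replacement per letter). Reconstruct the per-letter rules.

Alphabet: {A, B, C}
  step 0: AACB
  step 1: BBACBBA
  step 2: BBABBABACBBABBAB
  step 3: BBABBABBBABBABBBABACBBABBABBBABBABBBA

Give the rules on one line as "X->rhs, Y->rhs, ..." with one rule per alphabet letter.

  step 2 ⇒ step 3: BBABBABACBBABBAB ⇒ BBA·BBA·B·BBA·BBA·B·BBA·B·AC·BBA·BBA·B·BBA·BBA·B·BBA
    A ↦ B
    B ↦ BBA
    C ↦ AC

A->B, B->BBA, C->AC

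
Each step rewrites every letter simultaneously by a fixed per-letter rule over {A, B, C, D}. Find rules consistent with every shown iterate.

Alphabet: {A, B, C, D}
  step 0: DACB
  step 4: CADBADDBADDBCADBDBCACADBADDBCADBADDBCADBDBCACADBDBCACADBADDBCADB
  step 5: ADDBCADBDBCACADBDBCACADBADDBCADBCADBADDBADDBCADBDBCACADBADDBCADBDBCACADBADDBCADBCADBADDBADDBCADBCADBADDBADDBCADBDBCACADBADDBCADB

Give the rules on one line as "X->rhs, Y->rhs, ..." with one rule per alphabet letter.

  step 4 ⇒ step 5: CADBADDBADDBCADBDBCACADBADDBCADBADDBCADBDBCACADBDBCACADBADDBCADB ⇒ AD·DB·CA·DB·DB·CA·CA·DB·DB·CA·CA·DB·AD·DB·CA·DB·CA·DB·AD·DB·AD·DB·CA·DB·DB·CA·CA·DB·AD·DB·CA·DB·DB·CA·CA·DB·AD·DB·CA·DB·CA·DB·AD·DB·AD·DB·CA·DB·CA·DB·AD·DB·AD·DB·CA·DB·DB·CA·CA·DB·AD·DB·CA·DB
    A ↦ DB
    B ↦ DB
    C ↦ AD
    D ↦ CA

A->DB, B->DB, C->AD, D->CA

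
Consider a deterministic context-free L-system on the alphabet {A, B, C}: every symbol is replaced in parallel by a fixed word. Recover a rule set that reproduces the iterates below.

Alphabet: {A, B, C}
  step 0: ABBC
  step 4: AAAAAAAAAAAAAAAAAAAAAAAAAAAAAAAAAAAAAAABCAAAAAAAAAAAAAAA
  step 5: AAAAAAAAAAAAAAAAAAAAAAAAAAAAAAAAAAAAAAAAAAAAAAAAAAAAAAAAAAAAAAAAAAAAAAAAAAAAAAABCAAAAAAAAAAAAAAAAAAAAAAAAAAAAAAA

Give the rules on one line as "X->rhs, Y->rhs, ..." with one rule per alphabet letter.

  step 4 ⇒ step 5: AAAAAAAAAAAAAAAAAAAAAAAAAAAAAAAAAAAAAAABCAAAAAAAAAAAAAAA ⇒ AA·AA·AA·AA·AA·AA·AA·AA·AA·AA·AA·AA·AA·AA·AA·AA·AA·AA·AA·AA·AA·AA·AA·AA·AA·AA·AA·AA·AA·AA·AA·AA·AA·AA·AA·AA·AA·AA·AA·A·BCA·AA·AA·AA·AA·AA·AA·AA·AA·AA·AA·AA·AA·AA·AA·AA
    A ↦ AA
    B ↦ A
    C ↦ BCA

A->AA, B->A, C->BCA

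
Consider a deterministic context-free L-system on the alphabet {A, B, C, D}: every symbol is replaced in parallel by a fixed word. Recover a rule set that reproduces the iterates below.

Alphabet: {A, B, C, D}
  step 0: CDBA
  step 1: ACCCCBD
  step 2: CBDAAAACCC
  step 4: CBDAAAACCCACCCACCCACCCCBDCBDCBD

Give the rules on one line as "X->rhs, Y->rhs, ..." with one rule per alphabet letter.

A->CBD, B->CC, C->A, D->C

  step 1 ⇒ step 2: ACCCCBD ⇒ CBD·A·A·A·A·CC·C
    A ↦ CBD
    B ↦ CC
    C ↦ A
    D ↦ C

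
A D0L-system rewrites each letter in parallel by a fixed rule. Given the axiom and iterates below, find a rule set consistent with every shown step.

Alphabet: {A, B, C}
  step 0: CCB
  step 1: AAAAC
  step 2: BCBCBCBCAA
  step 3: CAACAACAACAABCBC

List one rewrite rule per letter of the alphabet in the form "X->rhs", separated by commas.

  step 2 ⇒ step 3: BCBCBCBCAA ⇒ C·AA·C·AA·C·AA·C·AA·BC·BC
    A ↦ BC
    B ↦ C
    C ↦ AA

A->BC, B->C, C->AA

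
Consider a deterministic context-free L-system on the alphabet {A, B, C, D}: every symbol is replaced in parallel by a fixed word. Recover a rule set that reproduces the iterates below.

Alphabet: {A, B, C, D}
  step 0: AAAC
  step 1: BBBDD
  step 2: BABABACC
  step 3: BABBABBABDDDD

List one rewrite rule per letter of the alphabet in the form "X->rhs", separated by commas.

  step 2 ⇒ step 3: BABABACC ⇒ BA·B·BA·B·BA·B·DD·DD
    A ↦ B
    B ↦ BA
    C ↦ DD
  step 1 ⇒ step 2: BBBDD ⇒ BA·BA·BA·C·C
    D ↦ C

A->B, B->BA, C->DD, D->C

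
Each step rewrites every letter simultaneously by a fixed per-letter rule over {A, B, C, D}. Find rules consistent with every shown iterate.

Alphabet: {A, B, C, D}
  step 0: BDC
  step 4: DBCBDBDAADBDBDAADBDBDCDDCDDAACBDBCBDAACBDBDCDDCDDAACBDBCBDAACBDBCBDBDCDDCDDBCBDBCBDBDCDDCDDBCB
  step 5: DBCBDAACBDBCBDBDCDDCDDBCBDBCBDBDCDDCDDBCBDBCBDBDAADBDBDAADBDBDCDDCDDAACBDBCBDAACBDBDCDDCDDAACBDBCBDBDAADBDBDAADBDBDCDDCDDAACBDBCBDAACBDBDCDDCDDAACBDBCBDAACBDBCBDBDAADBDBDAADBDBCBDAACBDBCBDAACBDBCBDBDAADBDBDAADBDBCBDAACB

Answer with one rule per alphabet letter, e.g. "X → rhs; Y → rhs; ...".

  step 4 ⇒ step 5: DBCBDBDAADBDBDAADBDBDCDDCDDAACBDBCBDAACBDBDCDDCDDAACBDBCBDAACBDBCBDBDCDDCDDBCBDBCBDBDCDDCDDBCB ⇒ DB·CB·DAA·CB·DB·CB·DB·DCD·DCD·DB·CB·DB·CB·DB·DCD·DCD·DB·CB·DB·CB·DB·DAA·DB·DB·DAA·DB·DB·DCD·DCD·DAA·CB·DB·CB·DAA·CB·DB·DCD·DCD·DAA·CB·DB·CB·DB·DAA·DB·DB·DAA·DB·DB·DCD·DCD·DAA·CB·DB·CB·DAA·CB·DB·DCD·DCD·DAA·CB·DB·CB·DAA·CB·DB·CB·DB·DAA·DB·DB·DAA·DB·DB·CB·DAA·CB·DB·CB·DAA·CB·DB·CB·DB·DAA·DB·DB·DAA·DB·DB·CB·DAA·CB
    A ↦ DCD
    B ↦ CB
    C ↦ DAA
    D ↦ DB

A->DCD, B->CB, C->DAA, D->DB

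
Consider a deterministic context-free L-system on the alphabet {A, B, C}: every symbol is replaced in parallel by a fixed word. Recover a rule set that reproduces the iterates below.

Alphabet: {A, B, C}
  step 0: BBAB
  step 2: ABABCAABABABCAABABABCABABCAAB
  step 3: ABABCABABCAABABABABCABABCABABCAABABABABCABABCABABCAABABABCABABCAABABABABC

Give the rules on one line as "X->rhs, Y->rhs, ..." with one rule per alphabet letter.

  step 2 ⇒ step 3: ABABCAABABABCAABABABCABABCAAB ⇒ AB·ABC·AB·ABC·AAB·AB·AB·ABC·AB·ABC·AB·ABC·AAB·AB·AB·ABC·AB·ABC·AB·ABC·AAB·AB·ABC·AB·ABC·AAB·AB·AB·ABC
    A ↦ AB
    B ↦ ABC
    C ↦ AAB

A->AB, B->ABC, C->AAB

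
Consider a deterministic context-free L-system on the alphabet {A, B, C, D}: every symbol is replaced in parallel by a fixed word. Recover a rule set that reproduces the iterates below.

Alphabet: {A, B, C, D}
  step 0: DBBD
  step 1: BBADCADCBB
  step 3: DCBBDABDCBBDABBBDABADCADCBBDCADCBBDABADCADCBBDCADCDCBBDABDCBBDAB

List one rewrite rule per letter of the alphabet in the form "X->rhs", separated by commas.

A->DC, B->ADC, C->DAB, D->BB

  step 0 ⇒ step 1: DBBD ⇒ BB·ADC·ADC·BB
    B ↦ ADC
    D ↦ BB
    A ↦ DC  (constrained at step 1)
    C ↦ DAB  (constrained at step 1)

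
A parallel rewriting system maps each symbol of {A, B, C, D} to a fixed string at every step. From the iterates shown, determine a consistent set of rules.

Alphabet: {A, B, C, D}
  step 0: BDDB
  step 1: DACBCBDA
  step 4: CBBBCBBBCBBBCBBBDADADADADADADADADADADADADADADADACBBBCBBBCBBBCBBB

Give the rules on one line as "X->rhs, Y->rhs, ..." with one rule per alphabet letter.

  step 0 ⇒ step 1: BDDB ⇒ DA·CB·CB·DA
    B ↦ DA
    D ↦ CB
    A ↦ BB  (constrained at step 1)
    C ↦ DA  (constrained at step 1)

A->BB, B->DA, C->DA, D->CB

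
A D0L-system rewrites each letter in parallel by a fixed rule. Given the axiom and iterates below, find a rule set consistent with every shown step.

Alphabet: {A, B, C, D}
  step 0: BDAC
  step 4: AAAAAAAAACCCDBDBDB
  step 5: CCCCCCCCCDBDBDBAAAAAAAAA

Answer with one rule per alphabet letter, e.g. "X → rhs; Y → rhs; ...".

  step 4 ⇒ step 5: AAAAAAAAACCCDBDBDB ⇒ C·C·C·C·C·C·C·C·C·DB·DB·DB·A·AA·A·AA·A·AA
    A ↦ C
    B ↦ AA
    C ↦ DB
    D ↦ A

A->C, B->AA, C->DB, D->A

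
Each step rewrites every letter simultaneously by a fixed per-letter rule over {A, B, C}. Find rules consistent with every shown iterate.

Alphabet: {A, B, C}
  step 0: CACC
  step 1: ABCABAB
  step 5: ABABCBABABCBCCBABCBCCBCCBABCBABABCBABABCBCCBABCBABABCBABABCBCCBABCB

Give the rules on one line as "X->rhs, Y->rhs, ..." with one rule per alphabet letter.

  step 0 ⇒ step 1: CACC ⇒ AB·C·AB·AB
    A ↦ C
    C ↦ AB
    B ↦ CB  (constrained at step 1)

A->C, B->CB, C->AB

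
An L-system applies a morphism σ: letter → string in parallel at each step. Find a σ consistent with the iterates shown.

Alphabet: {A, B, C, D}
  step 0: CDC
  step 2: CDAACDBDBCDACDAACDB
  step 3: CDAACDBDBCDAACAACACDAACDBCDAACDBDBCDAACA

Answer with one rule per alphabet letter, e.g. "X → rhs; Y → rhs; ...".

A->DB, B->A, C->CDA, D->AC

  step 2 ⇒ step 3: CDAACDBDBCDACDAACDB ⇒ CDA·AC·DB·DB·CDA·AC·A·AC·A·CDA·AC·DB·CDA·AC·DB·DB·CDA·AC·A
    A ↦ DB
    B ↦ A
    C ↦ CDA
    D ↦ AC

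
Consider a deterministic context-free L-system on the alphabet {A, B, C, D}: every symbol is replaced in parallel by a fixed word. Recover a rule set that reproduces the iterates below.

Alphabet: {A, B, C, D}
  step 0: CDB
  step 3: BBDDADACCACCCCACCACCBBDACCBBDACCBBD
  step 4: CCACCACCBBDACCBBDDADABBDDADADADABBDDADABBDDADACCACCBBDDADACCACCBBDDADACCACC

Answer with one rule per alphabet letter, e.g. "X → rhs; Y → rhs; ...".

  step 3 ⇒ step 4: BBDDADACCACCCCACCACCBBDACCBBDACCBBD ⇒ C·C·ACC·ACC·BBD·ACC·BBD·DA·DA·BBD·DA·DA·DA·DA·BBD·DA·DA·BBD·DA·DA·C·C·ACC·BBD·DA·DA·C·C·ACC·BBD·DA·DA·C·C·ACC
    A ↦ BBD
    B ↦ C
    C ↦ DA
    D ↦ ACC

A->BBD, B->C, C->DA, D->ACC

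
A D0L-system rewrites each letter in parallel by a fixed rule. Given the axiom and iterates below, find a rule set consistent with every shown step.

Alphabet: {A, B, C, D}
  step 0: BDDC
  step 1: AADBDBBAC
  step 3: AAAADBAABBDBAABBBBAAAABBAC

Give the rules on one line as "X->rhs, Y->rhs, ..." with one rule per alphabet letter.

  step 0 ⇒ step 1: BDDC ⇒ AA·DB·DB·BAC
    B ↦ AA
    C ↦ BAC
    D ↦ DB
    A ↦ B  (constrained at step 1)

A->B, B->AA, C->BAC, D->DB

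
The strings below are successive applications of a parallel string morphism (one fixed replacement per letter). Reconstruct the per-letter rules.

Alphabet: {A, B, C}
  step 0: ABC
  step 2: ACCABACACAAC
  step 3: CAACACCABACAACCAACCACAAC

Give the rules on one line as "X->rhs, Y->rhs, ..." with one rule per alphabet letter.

A->CA, B->BA, C->AC

  step 2 ⇒ step 3: ACCABACACAAC ⇒ CA·AC·AC·CA·BA·CA·AC·CA·AC·CA·CA·AC
    A ↦ CA
    B ↦ BA
    C ↦ AC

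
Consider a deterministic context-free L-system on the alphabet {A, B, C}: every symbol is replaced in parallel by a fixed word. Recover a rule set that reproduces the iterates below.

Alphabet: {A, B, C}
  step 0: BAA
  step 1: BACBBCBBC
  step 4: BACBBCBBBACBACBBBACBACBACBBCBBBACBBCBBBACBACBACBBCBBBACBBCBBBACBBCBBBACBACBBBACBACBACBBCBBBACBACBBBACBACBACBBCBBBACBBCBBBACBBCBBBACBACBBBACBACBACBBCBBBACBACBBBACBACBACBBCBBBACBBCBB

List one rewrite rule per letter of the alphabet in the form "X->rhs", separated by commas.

  step 0 ⇒ step 1: BAA ⇒ BAC·BBC·BBC
    A ↦ BBC
    B ↦ BAC
    C ↦ BB  (constrained at step 1)

A->BBC, B->BAC, C->BB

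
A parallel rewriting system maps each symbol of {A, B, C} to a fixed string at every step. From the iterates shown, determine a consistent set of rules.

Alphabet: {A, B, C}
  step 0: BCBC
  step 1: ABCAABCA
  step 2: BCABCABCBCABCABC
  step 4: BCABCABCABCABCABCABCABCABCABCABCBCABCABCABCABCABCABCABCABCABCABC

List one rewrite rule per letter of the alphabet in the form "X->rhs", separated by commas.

  step 1 ⇒ step 2: ABCAABCA ⇒ BC·AB·CA·BC·BC·AB·CA·BC
    A ↦ BC
    B ↦ AB
    C ↦ CA

A->BC, B->AB, C->CA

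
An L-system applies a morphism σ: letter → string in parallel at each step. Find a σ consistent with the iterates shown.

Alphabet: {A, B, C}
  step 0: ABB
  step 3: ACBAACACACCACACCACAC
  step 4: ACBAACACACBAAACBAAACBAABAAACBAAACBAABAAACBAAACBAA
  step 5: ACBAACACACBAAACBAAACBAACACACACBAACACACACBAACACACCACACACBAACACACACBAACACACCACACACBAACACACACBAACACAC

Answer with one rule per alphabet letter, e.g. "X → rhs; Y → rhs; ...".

A->AC, B->C, C->BAA

  step 4 ⇒ step 5: ACBAACACACBAAACBAAACBAABAAACBAAACBAABAAACBAAACBAA ⇒ AC·BAA·C·AC·AC·BAA·AC·BAA·AC·BAA·C·AC·AC·AC·BAA·C·AC·AC·AC·BAA·C·AC·AC·C·AC·AC·AC·BAA·C·AC·AC·AC·BAA·C·AC·AC·C·AC·AC·AC·BAA·C·AC·AC·AC·BAA·C·AC·AC
    A ↦ AC
    B ↦ C
    C ↦ BAA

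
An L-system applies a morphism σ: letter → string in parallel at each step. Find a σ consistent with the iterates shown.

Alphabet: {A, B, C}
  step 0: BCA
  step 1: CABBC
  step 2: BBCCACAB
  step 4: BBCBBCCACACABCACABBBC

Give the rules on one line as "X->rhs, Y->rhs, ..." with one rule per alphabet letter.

A->BC, B->CA, C->B

  step 1 ⇒ step 2: CABBC ⇒ B·BC·CA·CA·B
    A ↦ BC
    B ↦ CA
    C ↦ B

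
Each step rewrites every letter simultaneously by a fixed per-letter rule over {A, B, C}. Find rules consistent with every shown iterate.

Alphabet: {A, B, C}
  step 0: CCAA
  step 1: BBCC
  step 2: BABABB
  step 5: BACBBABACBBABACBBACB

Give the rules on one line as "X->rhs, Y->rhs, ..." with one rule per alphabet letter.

A->C, B->BA, C->B

  step 1 ⇒ step 2: BBCC ⇒ BA·BA·B·B
    B ↦ BA
    C ↦ B
  step 0 ⇒ step 1: CCAA ⇒ B·B·C·C
    A ↦ C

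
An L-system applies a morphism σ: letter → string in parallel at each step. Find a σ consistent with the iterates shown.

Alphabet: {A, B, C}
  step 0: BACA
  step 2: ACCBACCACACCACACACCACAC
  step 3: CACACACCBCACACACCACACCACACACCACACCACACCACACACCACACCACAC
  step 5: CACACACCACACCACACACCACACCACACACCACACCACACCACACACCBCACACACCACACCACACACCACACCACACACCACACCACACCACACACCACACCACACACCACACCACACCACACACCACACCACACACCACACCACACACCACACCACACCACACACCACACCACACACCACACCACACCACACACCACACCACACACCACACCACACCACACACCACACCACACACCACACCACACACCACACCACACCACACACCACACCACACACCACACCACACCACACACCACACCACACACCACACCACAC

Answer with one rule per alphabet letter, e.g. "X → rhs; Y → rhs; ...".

A->CAC, B->CB, C->AC

  step 2 ⇒ step 3: ACCBACCACACCACACACCACAC ⇒ CAC·AC·AC·CB·CAC·AC·AC·CAC·AC·CAC·AC·AC·CAC·AC·CAC·AC·CAC·AC·AC·CAC·AC·CAC·AC
    A ↦ CAC
    B ↦ CB
    C ↦ AC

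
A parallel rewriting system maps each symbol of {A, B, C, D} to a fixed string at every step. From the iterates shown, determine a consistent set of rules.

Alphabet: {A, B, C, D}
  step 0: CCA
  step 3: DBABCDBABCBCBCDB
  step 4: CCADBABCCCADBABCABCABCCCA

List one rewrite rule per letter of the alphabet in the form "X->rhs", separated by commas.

  step 3 ⇒ step 4: DBABCDBABCBCBCDB ⇒ CC·A·DB·A·BC·CC·A·DB·A·BC·A·BC·A·BC·CC·A
    A ↦ DB
    B ↦ A
    C ↦ BC
    D ↦ CC

A->DB, B->A, C->BC, D->CC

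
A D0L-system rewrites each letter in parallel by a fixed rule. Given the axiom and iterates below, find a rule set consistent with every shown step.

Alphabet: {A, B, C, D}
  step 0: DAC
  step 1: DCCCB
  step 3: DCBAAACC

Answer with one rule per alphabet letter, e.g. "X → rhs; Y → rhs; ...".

A->CC, B->A, C->B, D->DC

  step 0 ⇒ step 1: DAC ⇒ DC·CC·B
    A ↦ CC
    C ↦ B
    D ↦ DC
    B ↦ A  (constrained at step 1)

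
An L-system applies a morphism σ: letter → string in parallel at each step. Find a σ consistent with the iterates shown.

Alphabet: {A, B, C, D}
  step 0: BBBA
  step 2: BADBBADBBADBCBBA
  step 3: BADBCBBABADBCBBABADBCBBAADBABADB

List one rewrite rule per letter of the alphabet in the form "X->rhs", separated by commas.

A->DB, B->BA, C->AD, D->CB

  step 2 ⇒ step 3: BADBBADBBADBCBBA ⇒ BA·DB·CB·BA·BA·DB·CB·BA·BA·DB·CB·BA·AD·BA·BA·DB
    A ↦ DB
    B ↦ BA
    C ↦ AD
    D ↦ CB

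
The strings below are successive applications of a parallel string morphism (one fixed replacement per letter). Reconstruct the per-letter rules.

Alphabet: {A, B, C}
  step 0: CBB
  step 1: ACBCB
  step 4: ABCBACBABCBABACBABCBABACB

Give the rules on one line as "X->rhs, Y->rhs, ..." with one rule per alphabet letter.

A->AB, B->CB, C->A

  step 0 ⇒ step 1: CBB ⇒ A·CB·CB
    B ↦ CB
    C ↦ A
    A ↦ AB  (constrained at step 1)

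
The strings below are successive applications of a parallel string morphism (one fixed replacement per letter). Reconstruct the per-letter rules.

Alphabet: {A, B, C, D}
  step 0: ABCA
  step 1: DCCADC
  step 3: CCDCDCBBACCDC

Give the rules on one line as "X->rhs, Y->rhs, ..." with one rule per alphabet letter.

A->DC, B->C, C->A, D->BB

  step 0 ⇒ step 1: ABCA ⇒ DC·C·A·DC
    A ↦ DC
    B ↦ C
    C ↦ A
    D ↦ BB  (constrained at step 1)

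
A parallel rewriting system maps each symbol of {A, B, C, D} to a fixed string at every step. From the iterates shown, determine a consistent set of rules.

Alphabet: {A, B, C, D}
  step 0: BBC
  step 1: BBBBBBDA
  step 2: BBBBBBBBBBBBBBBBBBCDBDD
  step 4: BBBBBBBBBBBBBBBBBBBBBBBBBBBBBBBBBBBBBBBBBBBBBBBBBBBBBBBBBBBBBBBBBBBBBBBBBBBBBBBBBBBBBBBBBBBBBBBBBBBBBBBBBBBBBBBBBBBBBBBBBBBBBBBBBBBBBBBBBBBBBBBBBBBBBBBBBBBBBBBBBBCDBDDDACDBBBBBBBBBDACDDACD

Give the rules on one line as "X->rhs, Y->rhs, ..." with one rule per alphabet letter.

  step 1 ⇒ step 2: BBBBBBDA ⇒ BBB·BBB·BBB·BBB·BBB·BBB·CD·BDD
    A ↦ BDD
    B ↦ BBB
    D ↦ CD
  step 0 ⇒ step 1: BBC ⇒ BBB·BBB·DA
    C ↦ DA

A->BDD, B->BBB, C->DA, D->CD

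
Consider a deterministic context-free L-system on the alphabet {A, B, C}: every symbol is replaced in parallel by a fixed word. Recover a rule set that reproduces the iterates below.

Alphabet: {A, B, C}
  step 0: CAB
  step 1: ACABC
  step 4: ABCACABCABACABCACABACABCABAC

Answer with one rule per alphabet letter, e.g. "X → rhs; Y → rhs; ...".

  step 0 ⇒ step 1: CAB ⇒ AC·AB·C
    A ↦ AB
    B ↦ C
    C ↦ AC

A->AB, B->C, C->AC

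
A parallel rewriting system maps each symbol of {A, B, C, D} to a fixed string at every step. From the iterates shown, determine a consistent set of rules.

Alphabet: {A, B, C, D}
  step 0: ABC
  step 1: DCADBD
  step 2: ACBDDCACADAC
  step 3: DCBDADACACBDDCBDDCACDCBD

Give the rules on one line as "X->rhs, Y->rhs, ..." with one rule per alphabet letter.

  step 2 ⇒ step 3: ACBDDCACADAC ⇒ DC·BD·AD·AC·AC·BD·DC·BD·DC·AC·DC·BD
    A ↦ DC
    B ↦ AD
    C ↦ BD
    D ↦ AC

A->DC, B->AD, C->BD, D->AC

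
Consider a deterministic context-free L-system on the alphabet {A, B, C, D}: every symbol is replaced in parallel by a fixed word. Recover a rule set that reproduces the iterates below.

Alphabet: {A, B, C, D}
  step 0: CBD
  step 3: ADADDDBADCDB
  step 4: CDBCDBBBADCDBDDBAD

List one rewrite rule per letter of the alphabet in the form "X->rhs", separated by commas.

A->CD, B->AD, C->DD, D->B

  step 3 ⇒ step 4: ADADDDBADCDB ⇒ CD·B·CD·B·B·B·AD·CD·B·DD·B·AD
    A ↦ CD
    B ↦ AD
    C ↦ DD
    D ↦ B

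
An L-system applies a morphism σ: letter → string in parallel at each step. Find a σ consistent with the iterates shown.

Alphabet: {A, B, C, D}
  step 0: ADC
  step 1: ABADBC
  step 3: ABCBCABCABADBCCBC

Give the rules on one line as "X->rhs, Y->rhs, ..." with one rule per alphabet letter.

  step 0 ⇒ step 1: ADC ⇒ AB·AD·BC
    A ↦ AB
    C ↦ BC
    D ↦ AD
    B ↦ C  (constrained at step 1)

A->AB, B->C, C->BC, D->AD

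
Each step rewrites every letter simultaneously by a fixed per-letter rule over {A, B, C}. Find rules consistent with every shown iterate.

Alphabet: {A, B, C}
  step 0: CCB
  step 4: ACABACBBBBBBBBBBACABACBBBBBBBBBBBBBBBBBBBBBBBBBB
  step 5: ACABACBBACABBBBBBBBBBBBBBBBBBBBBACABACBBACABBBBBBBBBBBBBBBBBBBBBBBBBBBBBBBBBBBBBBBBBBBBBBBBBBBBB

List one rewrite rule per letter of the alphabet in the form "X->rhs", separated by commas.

  step 4 ⇒ step 5: ACABACBBBBBBBBBBACABACBBBBBBBBBBBBBBBBBBBBBBBBBB ⇒ AC·AB·AC·BB·AC·AB·BB·BB·BB·BB·BB·BB·BB·BB·BB·BB·AC·AB·AC·BB·AC·AB·BB·BB·BB·BB·BB·BB·BB·BB·BB·BB·BB·BB·BB·BB·BB·BB·BB·BB·BB·BB·BB·BB·BB·BB·BB·BB
    A ↦ AC
    B ↦ BB
    C ↦ AB

A->AC, B->BB, C->AB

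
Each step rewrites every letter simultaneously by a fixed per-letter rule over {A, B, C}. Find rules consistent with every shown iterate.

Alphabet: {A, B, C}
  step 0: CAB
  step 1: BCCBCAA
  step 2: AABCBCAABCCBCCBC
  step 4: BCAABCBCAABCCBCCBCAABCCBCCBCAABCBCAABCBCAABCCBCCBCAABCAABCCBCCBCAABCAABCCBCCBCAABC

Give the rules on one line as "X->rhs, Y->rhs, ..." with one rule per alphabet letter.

A->CBC, B->AA, C->BC

  step 1 ⇒ step 2: BCCBCAA ⇒ AA·BC·BC·AA·BC·CBC·CBC
    A ↦ CBC
    B ↦ AA
    C ↦ BC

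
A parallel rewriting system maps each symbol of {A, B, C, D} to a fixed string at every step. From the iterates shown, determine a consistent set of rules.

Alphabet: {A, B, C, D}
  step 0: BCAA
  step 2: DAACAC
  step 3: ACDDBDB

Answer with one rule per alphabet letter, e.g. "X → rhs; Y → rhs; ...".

A->D, B->A, C->B, D->AC

  step 2 ⇒ step 3: DAACAC ⇒ AC·D·D·B·D·B
    A ↦ D
    C ↦ B
    D ↦ AC
    B ↦ A  (constrained at step 0)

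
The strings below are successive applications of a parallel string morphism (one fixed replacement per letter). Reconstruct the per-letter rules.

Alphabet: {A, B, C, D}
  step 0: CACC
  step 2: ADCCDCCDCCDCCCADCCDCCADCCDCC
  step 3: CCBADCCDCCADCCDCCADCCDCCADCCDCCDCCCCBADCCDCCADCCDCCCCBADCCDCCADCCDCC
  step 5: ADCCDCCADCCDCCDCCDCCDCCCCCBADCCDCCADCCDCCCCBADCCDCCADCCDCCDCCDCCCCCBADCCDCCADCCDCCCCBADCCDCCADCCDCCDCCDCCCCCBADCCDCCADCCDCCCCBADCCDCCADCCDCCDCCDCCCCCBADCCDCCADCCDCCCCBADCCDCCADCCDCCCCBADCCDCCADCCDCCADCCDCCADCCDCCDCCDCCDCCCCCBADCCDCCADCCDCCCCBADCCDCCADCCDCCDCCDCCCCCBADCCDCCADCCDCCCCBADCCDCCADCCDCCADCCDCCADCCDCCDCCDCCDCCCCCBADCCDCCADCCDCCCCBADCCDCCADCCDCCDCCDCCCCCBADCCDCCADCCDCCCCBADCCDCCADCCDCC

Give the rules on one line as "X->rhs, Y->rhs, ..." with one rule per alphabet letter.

A->CCB, B->C, C->DCC, D->A

  step 2 ⇒ step 3: ADCCDCCDCCDCCCADCCDCCADCCDCC ⇒ CCB·A·DCC·DCC·A·DCC·DCC·A·DCC·DCC·A·DCC·DCC·DCC·CCB·A·DCC·DCC·A·DCC·DCC·CCB·A·DCC·DCC·A·DCC·DCC
    A ↦ CCB
    C ↦ DCC
    D ↦ A
    B ↦ C  (constrained at step 3)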